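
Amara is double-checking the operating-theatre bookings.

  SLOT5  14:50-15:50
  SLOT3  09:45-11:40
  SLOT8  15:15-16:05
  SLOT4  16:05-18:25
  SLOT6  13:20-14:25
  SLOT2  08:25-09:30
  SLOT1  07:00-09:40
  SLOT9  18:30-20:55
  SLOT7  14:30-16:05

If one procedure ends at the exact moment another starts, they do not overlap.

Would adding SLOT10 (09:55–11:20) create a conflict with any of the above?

Yes — it overlaps SLOT3

SLOT1: ends 09:40 at or before SLOT10 starts 09:55 → clear.
SLOT2: ends 09:30 at or before SLOT10 starts 09:55 → clear.
SLOT3: starts 09:45 before SLOT10 ends 11:20, and ends 11:40 after SLOT10 starts 09:55 → overlap.
SLOT6: starts 13:20 at or after SLOT10 ends 11:20 → clear.
SLOT7: starts 14:30 at or after SLOT10 ends 11:20 → clear.
SLOT5: starts 14:50 at or after SLOT10 ends 11:20 → clear.
SLOT8: starts 15:15 at or after SLOT10 ends 11:20 → clear.
SLOT4: starts 16:05 at or after SLOT10 ends 11:20 → clear.
SLOT9: starts 18:30 at or after SLOT10 ends 11:20 → clear.
SLOT10 overlaps SLOT3.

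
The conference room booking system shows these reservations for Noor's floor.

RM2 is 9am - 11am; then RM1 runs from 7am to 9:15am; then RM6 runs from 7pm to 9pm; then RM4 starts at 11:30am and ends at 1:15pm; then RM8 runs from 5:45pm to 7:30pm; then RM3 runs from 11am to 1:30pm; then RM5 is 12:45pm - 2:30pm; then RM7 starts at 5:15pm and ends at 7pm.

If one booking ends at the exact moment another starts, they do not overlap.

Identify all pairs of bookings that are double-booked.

RM1 & RM2, RM3 & RM4, RM3 & RM5, RM4 & RM5, RM6 & RM8, RM7 & RM8

Sorted by start: RM1, RM2, RM3, RM4, RM5, RM7, RM8, RM6.
RM2 starts before RM1 ends → RM1 and RM2 overlap.
RM3 starts after RM1 ends, so RM1 has no further overlaps.
RM3 starts exactly when RM2 ends (back-to-back, no overlap), so RM2 has no further overlaps.
RM4 starts before RM3 ends → RM3 and RM4 overlap.
RM5 starts before RM3 ends → RM3 and RM5 overlap.
RM7 starts after RM3 ends, so RM3 has no further overlaps.
RM5 starts before RM4 ends → RM4 and RM5 overlap.
RM7 starts after RM4 ends, so RM4 has no further overlaps.
RM7 starts after RM5 ends, so RM5 has no further overlaps.
RM8 starts before RM7 ends → RM7 and RM8 overlap.
RM6 starts exactly when RM7 ends (back-to-back, no overlap).
RM6 starts before RM8 ends → RM8 and RM6 overlap.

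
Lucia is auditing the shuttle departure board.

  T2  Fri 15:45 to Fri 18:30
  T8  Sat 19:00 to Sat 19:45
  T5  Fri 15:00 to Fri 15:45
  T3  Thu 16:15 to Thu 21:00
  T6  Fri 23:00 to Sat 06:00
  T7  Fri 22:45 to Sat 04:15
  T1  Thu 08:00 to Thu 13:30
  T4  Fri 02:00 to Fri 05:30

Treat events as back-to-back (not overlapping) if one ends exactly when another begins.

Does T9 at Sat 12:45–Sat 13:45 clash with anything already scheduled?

No — it doesn't clash with anything

T1: ends Thu 13:30 at or before T9 starts Sat 12:45 → clear.
T3: ends Thu 21:00 at or before T9 starts Sat 12:45 → clear.
T4: ends Fri 05:30 at or before T9 starts Sat 12:45 → clear.
T5: ends Fri 15:45 at or before T9 starts Sat 12:45 → clear.
T2: ends Fri 18:30 at or before T9 starts Sat 12:45 → clear.
T7: ends Sat 04:15 at or before T9 starts Sat 12:45 → clear.
T6: ends Sat 06:00 at or before T9 starts Sat 12:45 → clear.
T8: starts Sat 19:00 at or after T9 ends Sat 13:45 → clear.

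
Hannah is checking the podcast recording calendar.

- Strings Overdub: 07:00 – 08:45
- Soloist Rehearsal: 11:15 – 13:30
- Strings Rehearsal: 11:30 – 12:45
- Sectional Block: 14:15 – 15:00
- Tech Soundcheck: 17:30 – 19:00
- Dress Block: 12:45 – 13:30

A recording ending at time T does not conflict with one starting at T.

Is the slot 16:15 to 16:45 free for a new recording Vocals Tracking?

Strings Overdub: ends 08:45 at or before Vocals Tracking starts 16:15 → clear.
Soloist Rehearsal: ends 13:30 at or before Vocals Tracking starts 16:15 → clear.
Strings Rehearsal: ends 12:45 at or before Vocals Tracking starts 16:15 → clear.
Dress Block: ends 13:30 at or before Vocals Tracking starts 16:15 → clear.
Sectional Block: ends 15:00 at or before Vocals Tracking starts 16:15 → clear.
Tech Soundcheck: starts 17:30 at or after Vocals Tracking ends 16:45 → clear.

Yes — the slot is free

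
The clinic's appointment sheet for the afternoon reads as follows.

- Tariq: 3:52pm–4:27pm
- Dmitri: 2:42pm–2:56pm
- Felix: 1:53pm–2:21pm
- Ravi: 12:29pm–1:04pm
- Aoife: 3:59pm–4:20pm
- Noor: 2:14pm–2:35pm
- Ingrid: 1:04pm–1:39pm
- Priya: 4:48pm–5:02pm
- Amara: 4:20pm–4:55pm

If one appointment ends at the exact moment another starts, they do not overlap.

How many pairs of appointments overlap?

Sorted by start: Ravi, Ingrid, Felix, Noor, Dmitri, Tariq, Aoife, Amara, Priya.
Ingrid starts exactly when Ravi ends (back-to-back, no overlap), so Ravi has no further overlaps.
Felix starts after Ingrid ends, so Ingrid has no further overlaps.
Noor starts before Felix ends → Felix and Noor overlap.
Dmitri starts after Felix ends, so Felix has no further overlaps.
Dmitri starts after Noor ends, so Noor has no further overlaps.
Tariq starts after Dmitri ends, so Dmitri has no further overlaps.
Aoife starts before Tariq ends → Tariq and Aoife overlap.
Amara starts before Tariq ends → Tariq and Amara overlap.
Priya starts after Tariq ends.
Amara starts exactly when Aoife ends (back-to-back, no overlap), so Aoife has no further overlaps.
Priya starts before Amara ends → Amara and Priya overlap.
Overlapping pairs: Amara & Priya, Amara & Tariq, Aoife & Tariq, Felix & Noor — 4 in total.

4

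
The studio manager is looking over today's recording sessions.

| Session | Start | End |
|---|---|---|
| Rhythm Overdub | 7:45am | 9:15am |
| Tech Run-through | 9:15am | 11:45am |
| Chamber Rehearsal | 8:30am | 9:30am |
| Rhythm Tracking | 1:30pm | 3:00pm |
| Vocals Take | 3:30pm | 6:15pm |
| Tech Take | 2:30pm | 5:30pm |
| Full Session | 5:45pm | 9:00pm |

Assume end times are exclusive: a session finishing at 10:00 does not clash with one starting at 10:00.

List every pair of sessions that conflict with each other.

Sorted by start: Rhythm Overdub, Chamber Rehearsal, Tech Run-through, Rhythm Tracking, Tech Take, Vocals Take, Full Session.
Chamber Rehearsal starts before Rhythm Overdub ends → Rhythm Overdub and Chamber Rehearsal overlap.
Tech Run-through starts exactly when Rhythm Overdub ends (back-to-back, no overlap), so Rhythm Overdub has no further overlaps.
Tech Run-through starts before Chamber Rehearsal ends → Chamber Rehearsal and Tech Run-through overlap.
Rhythm Tracking starts after Chamber Rehearsal ends, so Chamber Rehearsal has no further overlaps.
Rhythm Tracking starts after Tech Run-through ends, so Tech Run-through has no further overlaps.
Tech Take starts before Rhythm Tracking ends → Rhythm Tracking and Tech Take overlap.
Vocals Take starts after Rhythm Tracking ends, so Rhythm Tracking has no further overlaps.
Vocals Take starts before Tech Take ends → Tech Take and Vocals Take overlap.
Full Session starts after Tech Take ends.
Full Session starts before Vocals Take ends → Vocals Take and Full Session overlap.

Chamber Rehearsal & Rhythm Overdub, Chamber Rehearsal & Tech Run-through, Full Session & Vocals Take, Rhythm Tracking & Tech Take, Tech Take & Vocals Take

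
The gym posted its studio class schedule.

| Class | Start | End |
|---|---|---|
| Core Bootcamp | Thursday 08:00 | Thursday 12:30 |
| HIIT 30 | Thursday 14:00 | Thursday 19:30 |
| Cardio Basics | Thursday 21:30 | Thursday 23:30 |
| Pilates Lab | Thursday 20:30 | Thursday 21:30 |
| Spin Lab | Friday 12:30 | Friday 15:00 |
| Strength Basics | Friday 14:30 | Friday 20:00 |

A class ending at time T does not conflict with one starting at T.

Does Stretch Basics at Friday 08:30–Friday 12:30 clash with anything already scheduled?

Core Bootcamp: ends Thursday 12:30 at or before Stretch Basics starts Friday 08:30 → clear.
HIIT 30: ends Thursday 19:30 at or before Stretch Basics starts Friday 08:30 → clear.
Pilates Lab: ends Thursday 21:30 at or before Stretch Basics starts Friday 08:30 → clear.
Cardio Basics: ends Thursday 23:30 at or before Stretch Basics starts Friday 08:30 → clear.
Spin Lab: starts Friday 12:30 at or after Stretch Basics ends Friday 12:30 → clear.
Strength Basics: starts Friday 14:30 at or after Stretch Basics ends Friday 12:30 → clear.

No — it doesn't clash with anything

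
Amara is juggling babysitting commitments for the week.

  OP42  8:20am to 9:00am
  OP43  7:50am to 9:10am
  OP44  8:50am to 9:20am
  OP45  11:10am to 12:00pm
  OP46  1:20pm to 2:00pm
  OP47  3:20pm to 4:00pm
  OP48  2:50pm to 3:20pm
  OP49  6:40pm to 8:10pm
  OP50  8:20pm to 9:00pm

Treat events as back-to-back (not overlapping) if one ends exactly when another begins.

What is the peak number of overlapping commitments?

Walk through starts and ends in time order (an end at T is processed before a start at T):
7:50am start OP43 → 1
8:20am start OP42 → 2
8:50am start OP44 → 3
9:00am end OP42 → 2
9:10am end OP43 → 1
9:20am end OP44 → 0
11:10am start OP45 → 1
12:00pm end OP45 → 0
1:20pm start OP46 → 1
2:00pm end OP46 → 0
2:50pm start OP48 → 1
3:20pm end OP48 → 0
3:20pm start OP47 → 1
4:00pm end OP47 → 0
6:40pm start OP49 → 1
8:10pm end OP49 → 0
8:20pm start OP50 → 1
9:00pm end OP50 → 0
Peak is 3, at 8:50am (OP42, OP43, OP44).

3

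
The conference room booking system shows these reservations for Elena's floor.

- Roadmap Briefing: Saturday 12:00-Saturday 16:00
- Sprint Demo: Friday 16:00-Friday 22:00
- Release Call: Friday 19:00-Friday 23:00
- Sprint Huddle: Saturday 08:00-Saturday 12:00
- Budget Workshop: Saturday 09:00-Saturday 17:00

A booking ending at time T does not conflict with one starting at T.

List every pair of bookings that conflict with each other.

Sorted by start: Sprint Demo, Release Call, Sprint Huddle, Budget Workshop, Roadmap Briefing.
Release Call starts before Sprint Demo ends → Sprint Demo and Release Call overlap.
Sprint Huddle starts after Sprint Demo ends, so Sprint Demo has no further overlaps.
Sprint Huddle starts after Release Call ends, so Release Call has no further overlaps.
Budget Workshop starts before Sprint Huddle ends → Sprint Huddle and Budget Workshop overlap.
Roadmap Briefing starts exactly when Sprint Huddle ends (back-to-back, no overlap).
Roadmap Briefing starts before Budget Workshop ends → Budget Workshop and Roadmap Briefing overlap.

Budget Workshop & Roadmap Briefing, Budget Workshop & Sprint Huddle, Release Call & Sprint Demo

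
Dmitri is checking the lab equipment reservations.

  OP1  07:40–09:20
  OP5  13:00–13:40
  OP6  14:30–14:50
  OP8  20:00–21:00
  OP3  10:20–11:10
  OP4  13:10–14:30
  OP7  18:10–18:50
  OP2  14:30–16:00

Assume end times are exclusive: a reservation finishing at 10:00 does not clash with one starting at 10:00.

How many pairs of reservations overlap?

Two intervals overlap when each starts before the other ends.
Sorted by start: OP1, OP3, OP5, OP4, OP2, OP6, OP7, OP8.
OP3 starts after OP1 ends; OP1 is clear from here.
OP5 starts after OP3 ends; OP3 is clear from here.
OP4 starts before OP5 ends → OP5 and OP4 overlap.
OP2 starts after OP5 ends; OP5 is clear from here.
OP2 starts exactly when OP4 ends (back-to-back, no overlap); OP4 is clear from here.
OP6 starts before OP2 ends → OP2 and OP6 overlap.
OP7 starts after OP2 ends; OP2 is clear from here.
OP7 starts after OP6 ends; OP6 is clear from here.
OP8 starts after OP7 ends.
Overlapping pairs: OP2 & OP6, OP4 & OP5 — 2 in total.

2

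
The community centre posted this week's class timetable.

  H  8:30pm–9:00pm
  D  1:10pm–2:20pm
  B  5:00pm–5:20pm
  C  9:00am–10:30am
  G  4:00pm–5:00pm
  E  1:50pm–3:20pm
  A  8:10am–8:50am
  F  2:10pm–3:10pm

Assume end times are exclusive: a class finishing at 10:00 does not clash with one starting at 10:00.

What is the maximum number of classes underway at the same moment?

3

Walk through starts and ends in time order (an end at T is processed before a start at T):
8:10am start A → 1
8:50am end A → 0
9:00am start C → 1
10:30am end C → 0
1:10pm start D → 1
1:50pm start E → 2
2:10pm start F → 3
2:20pm end D → 2
3:10pm end F → 1
3:20pm end E → 0
4:00pm start G → 1
5:00pm end G → 0
5:00pm start B → 1
5:20pm end B → 0
8:30pm start H → 1
9:00pm end H → 0
Peak is 3, at 2:10pm (D, E, F).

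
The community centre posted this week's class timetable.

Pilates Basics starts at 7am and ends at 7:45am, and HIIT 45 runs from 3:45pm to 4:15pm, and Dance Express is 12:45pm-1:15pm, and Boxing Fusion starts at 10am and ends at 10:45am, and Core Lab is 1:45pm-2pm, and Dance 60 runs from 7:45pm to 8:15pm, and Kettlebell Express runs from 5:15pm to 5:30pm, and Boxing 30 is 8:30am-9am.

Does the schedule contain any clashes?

No

Sorted by start: Pilates Basics, Boxing 30, Boxing Fusion, Dance Express, Core Lab, HIIT 45, Kettlebell Express, Dance 60.
Boxing 30 starts after Pilates Basics ends, so nothing later overlaps Pilates Basics either.
Boxing Fusion starts after Boxing 30 ends, so nothing later overlaps Boxing 30 either.
Dance Express starts after Boxing Fusion ends, so nothing later overlaps Boxing Fusion either.
Core Lab starts after Dance Express ends, so nothing later overlaps Dance Express either.
HIIT 45 starts after Core Lab ends, so nothing later overlaps Core Lab either.
Kettlebell Express starts after HIIT 45 ends, so nothing later overlaps HIIT 45 either.
Dance 60 starts after Kettlebell Express ends.
Every pair is clear; the schedule has no overlaps.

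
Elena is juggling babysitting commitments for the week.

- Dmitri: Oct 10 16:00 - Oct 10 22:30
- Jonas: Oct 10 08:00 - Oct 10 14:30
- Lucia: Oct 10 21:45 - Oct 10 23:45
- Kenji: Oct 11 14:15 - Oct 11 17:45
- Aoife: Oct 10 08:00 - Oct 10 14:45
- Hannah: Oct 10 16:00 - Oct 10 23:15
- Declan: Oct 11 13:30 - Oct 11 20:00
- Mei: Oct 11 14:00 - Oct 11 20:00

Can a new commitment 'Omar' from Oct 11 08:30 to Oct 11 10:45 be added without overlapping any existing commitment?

Yes — the slot is free

Jonas: ends Oct 10 14:30 at or before Omar starts Oct 11 08:30 → clear.
Aoife: ends Oct 10 14:45 at or before Omar starts Oct 11 08:30 → clear.
Hannah: ends Oct 10 23:15 at or before Omar starts Oct 11 08:30 → clear.
Dmitri: ends Oct 10 22:30 at or before Omar starts Oct 11 08:30 → clear.
Lucia: ends Oct 10 23:45 at or before Omar starts Oct 11 08:30 → clear.
Declan: starts Oct 11 13:30 at or after Omar ends Oct 11 10:45 → clear.
Mei: starts Oct 11 14:00 at or after Omar ends Oct 11 10:45 → clear.
Kenji: starts Oct 11 14:15 at or after Omar ends Oct 11 10:45 → clear.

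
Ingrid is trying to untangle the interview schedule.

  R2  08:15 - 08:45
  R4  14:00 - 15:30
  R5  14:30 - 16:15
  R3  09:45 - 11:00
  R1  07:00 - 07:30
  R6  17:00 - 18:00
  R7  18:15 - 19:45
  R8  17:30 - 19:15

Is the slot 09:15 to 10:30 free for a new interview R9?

No — it overlaps R3

R1: ends 07:30 at or before R9 starts 09:15 → clear.
R2: ends 08:45 at or before R9 starts 09:15 → clear.
R3: starts 09:45 before R9 ends 10:30, and ends 11:00 after R9 starts 09:15 → overlap.
R4: starts 14:00 at or after R9 ends 10:30 → clear.
R5: starts 14:30 at or after R9 ends 10:30 → clear.
R6: starts 17:00 at or after R9 ends 10:30 → clear.
R8: starts 17:30 at or after R9 ends 10:30 → clear.
R7: starts 18:15 at or after R9 ends 10:30 → clear.
R9 overlaps R3.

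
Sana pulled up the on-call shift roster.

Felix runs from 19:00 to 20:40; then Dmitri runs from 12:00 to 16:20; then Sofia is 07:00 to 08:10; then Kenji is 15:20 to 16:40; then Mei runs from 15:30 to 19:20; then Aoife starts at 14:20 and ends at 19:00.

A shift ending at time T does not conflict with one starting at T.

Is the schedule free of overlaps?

Sorted by start: Sofia, Dmitri, Aoife, Kenji, Mei, Felix.
Dmitri starts after Sofia ends; Sofia is clear from here.
Aoife starts before Dmitri ends → Dmitri and Aoife overlap.
That's a conflict, so the schedule is not conflict-free.

No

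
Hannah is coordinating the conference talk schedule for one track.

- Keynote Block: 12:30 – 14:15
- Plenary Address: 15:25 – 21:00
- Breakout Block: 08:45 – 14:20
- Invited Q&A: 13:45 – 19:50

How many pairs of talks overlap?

Sorted by start: Breakout Block, Keynote Block, Invited Q&A, Plenary Address.
Keynote Block starts before Breakout Block ends → Breakout Block and Keynote Block overlap.
Invited Q&A starts before Breakout Block ends → Breakout Block and Invited Q&A overlap.
Plenary Address starts after Breakout Block ends.
Invited Q&A starts before Keynote Block ends → Keynote Block and Invited Q&A overlap.
Plenary Address starts after Keynote Block ends.
Plenary Address starts before Invited Q&A ends → Invited Q&A and Plenary Address overlap.
Overlapping pairs: Breakout Block & Invited Q&A, Breakout Block & Keynote Block, Invited Q&A & Keynote Block, Invited Q&A & Plenary Address — 4 in total.

4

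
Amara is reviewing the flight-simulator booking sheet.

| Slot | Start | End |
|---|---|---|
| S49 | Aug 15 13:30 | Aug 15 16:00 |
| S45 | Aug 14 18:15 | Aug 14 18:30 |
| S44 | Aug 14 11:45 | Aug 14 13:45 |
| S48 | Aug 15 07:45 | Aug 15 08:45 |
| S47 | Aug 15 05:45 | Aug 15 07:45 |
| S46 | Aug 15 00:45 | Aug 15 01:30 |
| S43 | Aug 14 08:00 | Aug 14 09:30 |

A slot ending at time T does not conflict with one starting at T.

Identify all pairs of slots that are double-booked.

none

Check each pair: they overlap iff neither finishes before the other starts.
Sorted by start: S43, S44, S45, S46, S47, S48, S49.
S44 starts after S43 ends, so nothing later overlaps S43 either.
S45 starts after S44 ends, so nothing later overlaps S44 either.
S46 starts after S45 ends, so nothing later overlaps S45 either.
S47 starts after S46 ends, so nothing later overlaps S46 either.
S48 starts exactly when S47 ends (back-to-back, no overlap), so nothing later overlaps S47 either.
S49 starts after S48 ends.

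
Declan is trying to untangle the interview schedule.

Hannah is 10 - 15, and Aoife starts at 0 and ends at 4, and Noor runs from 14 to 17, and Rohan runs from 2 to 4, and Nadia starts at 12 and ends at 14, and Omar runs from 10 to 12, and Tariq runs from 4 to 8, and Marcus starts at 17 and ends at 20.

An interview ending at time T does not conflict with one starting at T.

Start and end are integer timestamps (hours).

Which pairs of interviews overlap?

Aoife & Rohan, Hannah & Nadia, Hannah & Noor, Hannah & Omar

Sorted by start: Aoife, Rohan, Tariq, Hannah, Omar, Nadia, Noor, Marcus.
Rohan starts before Aoife ends → Aoife and Rohan overlap.
Tariq starts exactly when Aoife ends (back-to-back, no overlap), so Aoife has no further overlaps.
Tariq starts exactly when Rohan ends (back-to-back, no overlap), so Rohan has no further overlaps.
Hannah starts after Tariq ends, so Tariq has no further overlaps.
Omar starts before Hannah ends → Hannah and Omar overlap.
Nadia starts before Hannah ends → Hannah and Nadia overlap.
Noor starts before Hannah ends → Hannah and Noor overlap.
Marcus starts after Hannah ends.
Nadia starts exactly when Omar ends (back-to-back, no overlap), so Omar has no further overlaps.
Noor starts exactly when Nadia ends (back-to-back, no overlap), so Nadia has no further overlaps.
Marcus starts exactly when Noor ends (back-to-back, no overlap).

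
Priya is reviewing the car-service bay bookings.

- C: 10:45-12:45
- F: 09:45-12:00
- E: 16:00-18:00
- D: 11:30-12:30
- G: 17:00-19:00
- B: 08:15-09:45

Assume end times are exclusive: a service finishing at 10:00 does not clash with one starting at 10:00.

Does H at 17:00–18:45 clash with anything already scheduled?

Yes — it overlaps E, G

B: ends 09:45 at or before H starts 17:00 → clear.
F: ends 12:00 at or before H starts 17:00 → clear.
C: ends 12:45 at or before H starts 17:00 → clear.
D: ends 12:30 at or before H starts 17:00 → clear.
E: starts 16:00 before H ends 18:45, and ends 18:00 after H starts 17:00 → overlap.
G: starts 17:00 before H ends 18:45, and ends 19:00 after H starts 17:00 → overlap.
H overlaps E, G.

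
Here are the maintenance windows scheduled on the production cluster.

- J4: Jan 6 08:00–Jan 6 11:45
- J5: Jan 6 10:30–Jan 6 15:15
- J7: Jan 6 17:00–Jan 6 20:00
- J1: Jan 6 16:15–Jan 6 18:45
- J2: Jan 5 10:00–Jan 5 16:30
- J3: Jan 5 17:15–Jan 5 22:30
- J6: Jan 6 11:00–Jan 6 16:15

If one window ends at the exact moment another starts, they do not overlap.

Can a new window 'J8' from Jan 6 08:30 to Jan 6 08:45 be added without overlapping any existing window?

J2: ends Jan 5 16:30 at or before J8 starts Jan 6 08:30 → clear.
J3: ends Jan 5 22:30 at or before J8 starts Jan 6 08:30 → clear.
J4: starts Jan 6 08:00 before J8 ends Jan 6 08:45, and ends Jan 6 11:45 after J8 starts Jan 6 08:30 → overlap.
J5: starts Jan 6 10:30 at or after J8 ends Jan 6 08:45 → clear.
J6: starts Jan 6 11:00 at or after J8 ends Jan 6 08:45 → clear.
J1: starts Jan 6 16:15 at or after J8 ends Jan 6 08:45 → clear.
J7: starts Jan 6 17:00 at or after J8 ends Jan 6 08:45 → clear.
J8 overlaps J4.

No — it overlaps J4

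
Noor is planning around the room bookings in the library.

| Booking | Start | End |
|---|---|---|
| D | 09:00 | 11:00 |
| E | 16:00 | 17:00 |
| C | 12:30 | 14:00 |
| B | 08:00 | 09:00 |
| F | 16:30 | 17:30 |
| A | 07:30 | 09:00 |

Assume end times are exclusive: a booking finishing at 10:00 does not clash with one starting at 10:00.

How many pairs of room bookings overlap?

Sorted by start: A, B, D, C, E, F.
B starts before A ends → A and B overlap.
D starts exactly when A ends (back-to-back, no overlap), so A has no further overlaps.
D starts exactly when B ends (back-to-back, no overlap), so B has no further overlaps.
C starts after D ends, so D has no further overlaps.
E starts after C ends, so C has no further overlaps.
F starts before E ends → E and F overlap.
Overlapping pairs: A & B, E & F — 2 in total.

2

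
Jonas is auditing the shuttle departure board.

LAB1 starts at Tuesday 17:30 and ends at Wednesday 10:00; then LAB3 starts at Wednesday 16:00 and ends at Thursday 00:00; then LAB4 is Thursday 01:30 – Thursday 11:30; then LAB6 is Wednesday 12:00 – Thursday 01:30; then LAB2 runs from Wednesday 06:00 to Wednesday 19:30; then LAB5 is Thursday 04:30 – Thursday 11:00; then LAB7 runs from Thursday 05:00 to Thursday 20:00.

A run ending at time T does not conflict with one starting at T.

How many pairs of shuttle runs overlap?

Sorted by start: LAB1, LAB2, LAB6, LAB3, LAB4, LAB5, LAB7.
LAB2 starts before LAB1 ends → LAB1 and LAB2 overlap.
LAB6 starts after LAB1 ends, so LAB1 has no further overlaps.
LAB6 starts before LAB2 ends → LAB2 and LAB6 overlap.
LAB3 starts before LAB2 ends → LAB2 and LAB3 overlap.
LAB4 starts after LAB2 ends, so LAB2 has no further overlaps.
LAB3 starts before LAB6 ends → LAB6 and LAB3 overlap.
LAB4 starts exactly when LAB6 ends (back-to-back, no overlap), so LAB6 has no further overlaps.
LAB4 starts after LAB3 ends, so LAB3 has no further overlaps.
LAB5 starts before LAB4 ends → LAB4 and LAB5 overlap.
LAB7 starts before LAB4 ends → LAB4 and LAB7 overlap.
LAB7 starts before LAB5 ends → LAB5 and LAB7 overlap.
Overlapping pairs: LAB1 & LAB2, LAB2 & LAB3, LAB2 & LAB6, LAB3 & LAB6, LAB4 & LAB5, LAB4 & LAB7, LAB5 & LAB7 — 7 in total.

7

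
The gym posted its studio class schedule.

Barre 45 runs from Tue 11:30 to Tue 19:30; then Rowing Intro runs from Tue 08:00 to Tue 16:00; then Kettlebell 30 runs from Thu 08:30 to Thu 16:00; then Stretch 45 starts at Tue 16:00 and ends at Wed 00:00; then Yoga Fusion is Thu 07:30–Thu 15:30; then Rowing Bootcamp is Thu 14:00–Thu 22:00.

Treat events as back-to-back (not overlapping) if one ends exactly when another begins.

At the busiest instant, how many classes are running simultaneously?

3

Walk through starts and ends in time order (an end at T is processed before a start at T):
Tue 08:00 start Rowing Intro → 1
Tue 11:30 start Barre 45 → 2
Tue 16:00 end Rowing Intro → 1
Tue 16:00 start Stretch 45 → 2
Tue 19:30 end Barre 45 → 1
Wed 00:00 end Stretch 45 → 0
Thu 07:30 start Yoga Fusion → 1
Thu 08:30 start Kettlebell 30 → 2
Thu 14:00 start Rowing Bootcamp → 3
Thu 15:30 end Yoga Fusion → 2
Thu 16:00 end Kettlebell 30 → 1
Thu 22:00 end Rowing Bootcamp → 0
Peak is 3, at Thu 14:00 (Kettlebell 30, Rowing Bootcamp, Yoga Fusion).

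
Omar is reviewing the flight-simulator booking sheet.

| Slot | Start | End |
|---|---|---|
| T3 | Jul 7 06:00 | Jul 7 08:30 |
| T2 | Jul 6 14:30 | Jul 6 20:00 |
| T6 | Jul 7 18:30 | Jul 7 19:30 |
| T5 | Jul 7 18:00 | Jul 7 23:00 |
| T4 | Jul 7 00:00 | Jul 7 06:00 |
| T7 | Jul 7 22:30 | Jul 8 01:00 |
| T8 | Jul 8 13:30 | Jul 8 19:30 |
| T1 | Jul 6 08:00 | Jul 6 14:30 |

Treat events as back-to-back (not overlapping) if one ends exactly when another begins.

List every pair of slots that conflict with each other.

T5 & T6, T5 & T7

Two intervals overlap when each starts before the other ends.
Sorted by start: T1, T2, T4, T3, T5, T6, T7, T8.
T2 starts exactly when T1 ends (back-to-back, no overlap), so T1 has no further overlaps.
T4 starts after T2 ends, so T2 has no further overlaps.
T3 starts exactly when T4 ends (back-to-back, no overlap), so T4 has no further overlaps.
T5 starts after T3 ends, so T3 has no further overlaps.
T6 starts before T5 ends → T5 and T6 overlap.
T7 starts before T5 ends → T5 and T7 overlap.
T8 starts after T5 ends.
T7 starts after T6 ends, so T6 has no further overlaps.
T8 starts after T7 ends.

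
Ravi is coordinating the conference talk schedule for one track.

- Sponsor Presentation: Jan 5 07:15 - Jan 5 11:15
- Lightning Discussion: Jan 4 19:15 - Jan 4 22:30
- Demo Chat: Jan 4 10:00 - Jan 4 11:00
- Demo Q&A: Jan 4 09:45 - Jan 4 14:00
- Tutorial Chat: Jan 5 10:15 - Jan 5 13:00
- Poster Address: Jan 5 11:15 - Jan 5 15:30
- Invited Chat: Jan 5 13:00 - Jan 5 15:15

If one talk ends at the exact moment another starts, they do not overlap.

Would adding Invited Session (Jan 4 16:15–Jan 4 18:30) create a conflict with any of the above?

No — it doesn't clash with anything

Demo Q&A: ends Jan 4 14:00 at or before Invited Session starts Jan 4 16:15 → clear.
Demo Chat: ends Jan 4 11:00 at or before Invited Session starts Jan 4 16:15 → clear.
Lightning Discussion: starts Jan 4 19:15 at or after Invited Session ends Jan 4 18:30 → clear.
Sponsor Presentation: starts Jan 5 07:15 at or after Invited Session ends Jan 4 18:30 → clear.
Tutorial Chat: starts Jan 5 10:15 at or after Invited Session ends Jan 4 18:30 → clear.
Poster Address: starts Jan 5 11:15 at or after Invited Session ends Jan 4 18:30 → clear.
Invited Chat: starts Jan 5 13:00 at or after Invited Session ends Jan 4 18:30 → clear.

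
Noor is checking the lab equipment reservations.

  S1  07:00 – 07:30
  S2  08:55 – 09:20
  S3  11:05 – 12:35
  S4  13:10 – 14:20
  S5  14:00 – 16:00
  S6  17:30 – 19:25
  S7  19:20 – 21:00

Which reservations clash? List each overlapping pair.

Sorted by start: S1, S2, S3, S4, S5, S6, S7.
S2 starts after S1 ends, so S1 has no further overlaps.
S3 starts after S2 ends, so S2 has no further overlaps.
S4 starts after S3 ends, so S3 has no further overlaps.
S5 starts before S4 ends → S4 and S5 overlap.
S6 starts after S4 ends, so S4 has no further overlaps.
S6 starts after S5 ends, so S5 has no further overlaps.
S7 starts before S6 ends → S6 and S7 overlap.

S4 & S5, S6 & S7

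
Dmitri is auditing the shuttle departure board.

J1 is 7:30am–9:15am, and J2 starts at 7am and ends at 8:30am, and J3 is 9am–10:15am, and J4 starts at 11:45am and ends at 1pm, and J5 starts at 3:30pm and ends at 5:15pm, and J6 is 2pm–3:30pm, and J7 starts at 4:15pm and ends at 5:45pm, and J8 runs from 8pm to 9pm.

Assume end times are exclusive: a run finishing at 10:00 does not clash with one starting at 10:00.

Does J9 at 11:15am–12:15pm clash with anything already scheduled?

J2: ends 8:30am at or before J9 starts 11:15am → clear.
J1: ends 9:15am at or before J9 starts 11:15am → clear.
J3: ends 10:15am at or before J9 starts 11:15am → clear.
J4: starts 11:45am before J9 ends 12:15pm, and ends 1pm after J9 starts 11:15am → overlap.
J6: starts 2pm at or after J9 ends 12:15pm → clear.
J5: starts 3:30pm at or after J9 ends 12:15pm → clear.
J7: starts 4:15pm at or after J9 ends 12:15pm → clear.
J8: starts 8pm at or after J9 ends 12:15pm → clear.
J9 overlaps J4.

Yes — it overlaps J4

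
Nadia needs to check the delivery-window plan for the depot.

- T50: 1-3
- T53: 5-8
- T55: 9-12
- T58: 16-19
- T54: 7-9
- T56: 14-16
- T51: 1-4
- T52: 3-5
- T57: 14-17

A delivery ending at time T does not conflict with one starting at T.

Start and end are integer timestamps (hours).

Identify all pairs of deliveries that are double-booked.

T50 & T51, T51 & T52, T53 & T54, T56 & T57, T57 & T58

Sorted by start: T50, T51, T52, T53, T54, T55, T56, T57, T58.
T51 starts before T50 ends → T50 and T51 overlap.
T52 starts exactly when T50 ends (back-to-back, no overlap); T50 is clear from here.
T52 starts before T51 ends → T51 and T52 overlap.
T53 starts after T51 ends; T51 is clear from here.
T53 starts exactly when T52 ends (back-to-back, no overlap); T52 is clear from here.
T54 starts before T53 ends → T53 and T54 overlap.
T55 starts after T53 ends; T53 is clear from here.
T55 starts exactly when T54 ends (back-to-back, no overlap); T54 is clear from here.
T56 starts after T55 ends; T55 is clear from here.
T57 starts before T56 ends → T56 and T57 overlap.
T58 starts exactly when T56 ends (back-to-back, no overlap).
T58 starts before T57 ends → T57 and T58 overlap.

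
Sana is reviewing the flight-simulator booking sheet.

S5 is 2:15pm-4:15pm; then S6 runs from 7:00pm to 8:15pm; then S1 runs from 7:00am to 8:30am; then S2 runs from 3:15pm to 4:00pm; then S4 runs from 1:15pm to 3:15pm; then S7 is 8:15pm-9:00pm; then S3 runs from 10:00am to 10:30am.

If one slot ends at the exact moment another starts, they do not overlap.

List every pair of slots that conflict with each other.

S2 & S5, S4 & S5

Sorted by start: S1, S3, S4, S5, S2, S6, S7.
S3 starts after S1 ends, so nothing later overlaps S1 either.
S4 starts after S3 ends, so nothing later overlaps S3 either.
S5 starts before S4 ends → S4 and S5 overlap.
S2 starts exactly when S4 ends (back-to-back, no overlap), so nothing later overlaps S4 either.
S2 starts before S5 ends → S5 and S2 overlap.
S6 starts after S5 ends, so nothing later overlaps S5 either.
S6 starts after S2 ends, so nothing later overlaps S2 either.
S7 starts exactly when S6 ends (back-to-back, no overlap).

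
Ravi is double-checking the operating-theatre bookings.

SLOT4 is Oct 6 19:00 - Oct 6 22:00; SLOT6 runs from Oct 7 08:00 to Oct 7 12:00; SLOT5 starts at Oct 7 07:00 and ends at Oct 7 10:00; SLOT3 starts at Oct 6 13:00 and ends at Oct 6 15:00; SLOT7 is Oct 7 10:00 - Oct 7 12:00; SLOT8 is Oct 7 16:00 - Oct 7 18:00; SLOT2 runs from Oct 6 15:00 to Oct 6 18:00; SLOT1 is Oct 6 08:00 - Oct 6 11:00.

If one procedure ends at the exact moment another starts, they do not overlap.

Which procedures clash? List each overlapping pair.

Two intervals overlap when each starts before the other ends.
Sorted by start: SLOT1, SLOT3, SLOT2, SLOT4, SLOT5, SLOT6, SLOT7, SLOT8.
SLOT3 starts after SLOT1 ends, so SLOT1 has no further overlaps.
SLOT2 starts exactly when SLOT3 ends (back-to-back, no overlap), so SLOT3 has no further overlaps.
SLOT4 starts after SLOT2 ends, so SLOT2 has no further overlaps.
SLOT5 starts after SLOT4 ends, so SLOT4 has no further overlaps.
SLOT6 starts before SLOT5 ends → SLOT5 and SLOT6 overlap.
SLOT7 starts exactly when SLOT5 ends (back-to-back, no overlap), so SLOT5 has no further overlaps.
SLOT7 starts before SLOT6 ends → SLOT6 and SLOT7 overlap.
SLOT8 starts after SLOT6 ends.
SLOT8 starts after SLOT7 ends.

SLOT5 & SLOT6, SLOT6 & SLOT7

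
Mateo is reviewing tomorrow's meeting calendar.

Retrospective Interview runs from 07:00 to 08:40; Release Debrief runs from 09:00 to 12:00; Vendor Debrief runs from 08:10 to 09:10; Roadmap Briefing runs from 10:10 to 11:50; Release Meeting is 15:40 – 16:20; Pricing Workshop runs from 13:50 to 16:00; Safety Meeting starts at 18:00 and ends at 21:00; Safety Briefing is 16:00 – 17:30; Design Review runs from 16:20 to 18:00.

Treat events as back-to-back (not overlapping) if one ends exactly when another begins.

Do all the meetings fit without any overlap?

No

Sorted by start: Retrospective Interview, Vendor Debrief, Release Debrief, Roadmap Briefing, Pricing Workshop, Release Meeting, Safety Briefing, Design Review, Safety Meeting.
Vendor Debrief starts before Retrospective Interview ends → Retrospective Interview and Vendor Debrief overlap.
That's a conflict, so the schedule is not conflict-free.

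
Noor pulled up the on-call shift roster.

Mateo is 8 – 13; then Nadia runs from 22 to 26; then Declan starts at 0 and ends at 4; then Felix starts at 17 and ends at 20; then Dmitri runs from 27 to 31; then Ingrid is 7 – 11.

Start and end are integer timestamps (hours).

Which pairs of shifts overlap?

Ingrid & Mateo

Check each pair: they overlap iff neither finishes before the other starts.
Sorted by start: Declan, Ingrid, Mateo, Felix, Nadia, Dmitri.
Ingrid starts after Declan ends, so nothing later overlaps Declan either.
Mateo starts before Ingrid ends → Ingrid and Mateo overlap.
Felix starts after Ingrid ends, so nothing later overlaps Ingrid either.
Felix starts after Mateo ends, so nothing later overlaps Mateo either.
Nadia starts after Felix ends, so nothing later overlaps Felix either.
Dmitri starts after Nadia ends.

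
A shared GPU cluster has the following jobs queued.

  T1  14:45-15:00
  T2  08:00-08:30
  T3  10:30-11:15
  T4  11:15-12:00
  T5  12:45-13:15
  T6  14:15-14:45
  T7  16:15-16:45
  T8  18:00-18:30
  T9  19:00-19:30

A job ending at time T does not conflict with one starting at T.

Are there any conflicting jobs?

Check each pair: they overlap iff neither finishes before the other starts.
Sorted by start: T2, T3, T4, T5, T6, T1, T7, T8, T9.
T3 starts after T2 ends — done with T2.
T4 starts exactly when T3 ends (back-to-back, no overlap) — done with T3.
T5 starts after T4 ends — done with T4.
T6 starts after T5 ends — done with T5.
T1 starts exactly when T6 ends (back-to-back, no overlap) — done with T6.
T7 starts after T1 ends — done with T1.
T8 starts after T7 ends — done with T7.
T9 starts after T8 ends.
Every pair is clear; the schedule has no overlaps.

No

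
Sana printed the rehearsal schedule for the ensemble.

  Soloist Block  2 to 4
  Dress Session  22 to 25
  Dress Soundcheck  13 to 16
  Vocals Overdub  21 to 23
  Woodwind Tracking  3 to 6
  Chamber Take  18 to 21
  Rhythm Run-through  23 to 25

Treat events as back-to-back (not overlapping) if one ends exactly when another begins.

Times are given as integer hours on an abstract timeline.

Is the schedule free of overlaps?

Sorted by start: Soloist Block, Woodwind Tracking, Dress Soundcheck, Chamber Take, Vocals Overdub, Dress Session, Rhythm Run-through.
Woodwind Tracking starts before Soloist Block ends → Soloist Block and Woodwind Tracking overlap.
That's a conflict, so the schedule is not conflict-free.

No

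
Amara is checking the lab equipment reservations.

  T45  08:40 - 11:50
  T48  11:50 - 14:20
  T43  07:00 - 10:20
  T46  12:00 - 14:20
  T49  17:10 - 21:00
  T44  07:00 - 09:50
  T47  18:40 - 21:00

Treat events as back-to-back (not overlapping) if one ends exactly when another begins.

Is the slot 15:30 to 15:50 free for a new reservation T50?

Yes — the slot is free

T43: ends 10:20 at or before T50 starts 15:30 → clear.
T44: ends 09:50 at or before T50 starts 15:30 → clear.
T45: ends 11:50 at or before T50 starts 15:30 → clear.
T48: ends 14:20 at or before T50 starts 15:30 → clear.
T46: ends 14:20 at or before T50 starts 15:30 → clear.
T49: starts 17:10 at or after T50 ends 15:50 → clear.
T47: starts 18:40 at or after T50 ends 15:50 → clear.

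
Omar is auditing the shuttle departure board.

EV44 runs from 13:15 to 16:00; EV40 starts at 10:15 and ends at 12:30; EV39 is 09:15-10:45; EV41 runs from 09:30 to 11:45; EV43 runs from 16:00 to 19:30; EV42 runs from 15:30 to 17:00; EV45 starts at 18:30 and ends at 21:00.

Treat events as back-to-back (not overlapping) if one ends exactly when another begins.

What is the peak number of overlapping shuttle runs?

Sort all start/end points and keep a running count:
09:15 start EV39 → 1
09:30 start EV41 → 2
10:15 start EV40 → 3
10:45 end EV39 → 2
11:45 end EV41 → 1
12:30 end EV40 → 0
13:15 start EV44 → 1
15:30 start EV42 → 2
16:00 end EV44 → 1
16:00 start EV43 → 2
17:00 end EV42 → 1
18:30 start EV45 → 2
19:30 end EV43 → 1
21:00 end EV45 → 0
Peak is 3, at 10:15 (EV39, EV40, EV41).

3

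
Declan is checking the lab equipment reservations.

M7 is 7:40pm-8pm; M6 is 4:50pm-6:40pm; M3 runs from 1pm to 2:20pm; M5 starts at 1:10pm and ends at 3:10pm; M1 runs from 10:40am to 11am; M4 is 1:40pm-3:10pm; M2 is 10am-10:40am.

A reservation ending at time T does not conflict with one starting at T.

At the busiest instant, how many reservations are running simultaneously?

3

Sort all start/end points and keep a running count:
10am start M2 → 1
10:40am end M2 → 0
10:40am start M1 → 1
11am end M1 → 0
1pm start M3 → 1
1:10pm start M5 → 2
1:40pm start M4 → 3
2:20pm end M3 → 2
3:10pm end M4 → 1
3:10pm end M5 → 0
4:50pm start M6 → 1
6:40pm end M6 → 0
7:40pm start M7 → 1
8pm end M7 → 0
Peak is 3, at 1:40pm (M3, M4, M5).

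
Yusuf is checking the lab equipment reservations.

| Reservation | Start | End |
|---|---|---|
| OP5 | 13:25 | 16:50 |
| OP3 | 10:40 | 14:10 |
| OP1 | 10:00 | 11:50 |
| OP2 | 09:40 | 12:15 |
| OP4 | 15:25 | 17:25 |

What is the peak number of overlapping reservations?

Sweep the timeline, counting +1 at each start and −1 at each end (ends before starts at a tie):
09:40 start OP2 → 1
10:00 start OP1 → 2
10:40 start OP3 → 3
11:50 end OP1 → 2
12:15 end OP2 → 1
13:25 start OP5 → 2
14:10 end OP3 → 1
15:25 start OP4 → 2
16:50 end OP5 → 1
17:25 end OP4 → 0
Peak is 3, at 10:40 (OP1, OP2, OP3).

3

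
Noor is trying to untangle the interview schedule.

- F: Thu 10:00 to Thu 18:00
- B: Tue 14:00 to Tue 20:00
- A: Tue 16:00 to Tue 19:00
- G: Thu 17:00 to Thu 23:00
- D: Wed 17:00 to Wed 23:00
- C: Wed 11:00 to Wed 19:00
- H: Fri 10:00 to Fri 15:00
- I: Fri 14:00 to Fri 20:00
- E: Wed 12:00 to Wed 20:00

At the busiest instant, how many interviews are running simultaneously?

Sweep the timeline, counting +1 at each start and −1 at each end (ends before starts at a tie):
Tue 14:00 start B → 1
Tue 16:00 start A → 2
Tue 19:00 end A → 1
Tue 20:00 end B → 0
Wed 11:00 start C → 1
Wed 12:00 start E → 2
Wed 17:00 start D → 3
Wed 19:00 end C → 2
Wed 20:00 end E → 1
Wed 23:00 end D → 0
Thu 10:00 start F → 1
Thu 17:00 start G → 2
Thu 18:00 end F → 1
Thu 23:00 end G → 0
Fri 10:00 start H → 1
Fri 14:00 start I → 2
Fri 15:00 end H → 1
Fri 20:00 end I → 0
Peak is 3, at Wed 17:00 (C, D, E).

3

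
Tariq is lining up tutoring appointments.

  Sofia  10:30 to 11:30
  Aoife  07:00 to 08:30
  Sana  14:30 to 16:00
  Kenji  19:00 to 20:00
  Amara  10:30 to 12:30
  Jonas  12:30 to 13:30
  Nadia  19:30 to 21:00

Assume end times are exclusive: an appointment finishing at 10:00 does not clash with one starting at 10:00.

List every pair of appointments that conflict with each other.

Sorted by start: Aoife, Sofia, Amara, Jonas, Sana, Kenji, Nadia.
Sofia starts after Aoife ends — done with Aoife.
Amara starts before Sofia ends → Sofia and Amara overlap.
Jonas starts after Sofia ends — done with Sofia.
Jonas starts exactly when Amara ends (back-to-back, no overlap) — done with Amara.
Sana starts after Jonas ends — done with Jonas.
Kenji starts after Sana ends — done with Sana.
Nadia starts before Kenji ends → Kenji and Nadia overlap.

Amara & Sofia, Kenji & Nadia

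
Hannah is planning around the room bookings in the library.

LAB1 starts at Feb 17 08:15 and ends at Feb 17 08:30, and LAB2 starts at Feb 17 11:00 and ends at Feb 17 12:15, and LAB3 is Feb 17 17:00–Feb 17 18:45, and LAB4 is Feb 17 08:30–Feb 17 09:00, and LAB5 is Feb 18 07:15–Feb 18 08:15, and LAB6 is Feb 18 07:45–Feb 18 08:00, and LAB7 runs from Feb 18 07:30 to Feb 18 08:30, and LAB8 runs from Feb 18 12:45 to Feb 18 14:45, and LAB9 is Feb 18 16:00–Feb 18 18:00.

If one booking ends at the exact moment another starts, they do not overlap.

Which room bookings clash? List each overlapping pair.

Sorted by start: LAB1, LAB4, LAB2, LAB3, LAB5, LAB7, LAB6, LAB8, LAB9.
LAB4 starts exactly when LAB1 ends (back-to-back, no overlap), so nothing later overlaps LAB1 either.
LAB2 starts after LAB4 ends, so nothing later overlaps LAB4 either.
LAB3 starts after LAB2 ends, so nothing later overlaps LAB2 either.
LAB5 starts after LAB3 ends, so nothing later overlaps LAB3 either.
LAB7 starts before LAB5 ends → LAB5 and LAB7 overlap.
LAB6 starts before LAB5 ends → LAB5 and LAB6 overlap.
LAB8 starts after LAB5 ends, so nothing later overlaps LAB5 either.
LAB6 starts before LAB7 ends → LAB7 and LAB6 overlap.
LAB8 starts after LAB7 ends, so nothing later overlaps LAB7 either.
LAB8 starts after LAB6 ends, so nothing later overlaps LAB6 either.
LAB9 starts after LAB8 ends.

LAB5 & LAB6, LAB5 & LAB7, LAB6 & LAB7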